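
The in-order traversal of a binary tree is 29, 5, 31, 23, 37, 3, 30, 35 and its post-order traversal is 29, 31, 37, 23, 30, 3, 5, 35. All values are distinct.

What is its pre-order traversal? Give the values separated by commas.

The last element of post-order is the root; it splits in-order into left and right subtrees.
Root 35: left subtree has 7 nodes {29, 5, 31, 23, 37, 3, 30}, right has 0 { }.
  Root 5: left subtree has 1 node {29}, right has 5 {31, 23, 37, 3, 30}.
    Root 3: left subtree has 3 nodes {31, 23, 37}, right has 1 {30}.
      Root 23: left subtree has 1 node {31}, right has 1 {37}.

35, 5, 29, 3, 23, 31, 37, 30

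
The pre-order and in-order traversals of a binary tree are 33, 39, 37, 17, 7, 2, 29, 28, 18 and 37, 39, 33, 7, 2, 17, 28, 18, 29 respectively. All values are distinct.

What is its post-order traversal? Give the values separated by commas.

37, 39, 2, 7, 18, 28, 29, 17, 33

The first element of pre-order is the root; it splits in-order into left and right subtrees.
Root 33: left subtree has 2 nodes {37, 39}, right has 6 {7, 2, 17, 28, 18, 29}.
  Root 39: left subtree has 1 node {37}, right has 0 { }.
  Root 17: left subtree has 2 nodes {7, 2}, right has 3 {28, 18, 29}.
    Root 7: left subtree has 0 nodes { }, right has 1 {2}.
    Root 29: left subtree has 2 nodes {28, 18}, right has 0 { }.
      Root 28: left subtree has 0 nodes { }, right has 1 {18}.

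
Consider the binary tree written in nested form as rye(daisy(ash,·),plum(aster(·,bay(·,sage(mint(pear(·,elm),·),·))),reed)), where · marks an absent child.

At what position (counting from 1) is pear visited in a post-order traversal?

4

Post-order visits the left subtree, then the right subtree, then the node.
At rye: go left to daisy.
  At daisy: go left to ash.
    ash is a leaf — visit ash.
  At daisy: no right child.
  Visit daisy.
At rye: go right to plum.
  At plum: go left to aster.
    At aster: no left child.
    At aster: go right to bay.
      At bay: no left child.
      At bay: go right to sage.
        At sage: go left to mint.
          At mint: go left to pear.
            At pear: no left child.
            At pear: go right to elm.
              elm is a leaf — visit elm.
            Visit pear.
          At mint: no right child.
          Visit mint.
        At sage: no right child.
        Visit sage.
      Visit bay.
    Visit aster.
  At plum: go right to reed.
    reed is a leaf — visit reed.
  Visit plum.
Visit rye.
Full post-order sequence: ash, daisy, elm, pear, mint, sage, bay, aster, reed, plum, rye.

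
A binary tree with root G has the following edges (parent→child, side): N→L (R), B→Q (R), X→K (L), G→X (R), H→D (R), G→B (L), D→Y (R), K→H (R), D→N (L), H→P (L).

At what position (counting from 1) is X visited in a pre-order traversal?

Pre-order visits the node, then its left subtree, then its right subtree.
Visit G.
At G: go left to B.
  Visit B.
  At B: no left child.
  At B: go right to Q.
    Q is a leaf — visit Q.
At G: go right to X.
  Visit X.
  At X: go left to K.
    Visit K.
    At K: no left child.
    At K: go right to H.
      Visit H.
      At H: go left to P.
        P is a leaf — visit P.
      At H: go right to D.
        Visit D.
        At D: go left to N.
          Visit N.
          At N: no left child.
          At N: go right to L.
            L is a leaf — visit L.
        At D: go right to Y.
          Y is a leaf — visit Y.
  At X: no right child.
Full pre-order sequence: G, B, Q, X, K, H, P, D, N, L, Y.

4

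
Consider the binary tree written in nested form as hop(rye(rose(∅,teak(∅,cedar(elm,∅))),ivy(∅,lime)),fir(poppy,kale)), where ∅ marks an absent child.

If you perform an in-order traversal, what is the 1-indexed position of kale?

11

In-order visits the left subtree, then the node, then the right subtree.
At hop: go left to rye.
  At rye: go left to rose.
    At rose: no left child.
    Visit rose.
    At rose: go right to teak.
      At teak: no left child.
      Visit teak.
      At teak: go right to cedar.
        At cedar: go left to elm.
          elm is a leaf — visit elm.
        Visit cedar.
        At cedar: no right child.
  Visit rye.
  At rye: go right to ivy.
    At ivy: no left child.
    Visit ivy.
    At ivy: go right to lime.
      lime is a leaf — visit lime.
Visit hop.
At hop: go right to fir.
  At fir: go left to poppy.
    poppy is a leaf — visit poppy.
  Visit fir.
  At fir: go right to kale.
    kale is a leaf — visit kale.
Full in-order sequence: rose, teak, elm, cedar, rye, ivy, lime, hop, poppy, fir, kale.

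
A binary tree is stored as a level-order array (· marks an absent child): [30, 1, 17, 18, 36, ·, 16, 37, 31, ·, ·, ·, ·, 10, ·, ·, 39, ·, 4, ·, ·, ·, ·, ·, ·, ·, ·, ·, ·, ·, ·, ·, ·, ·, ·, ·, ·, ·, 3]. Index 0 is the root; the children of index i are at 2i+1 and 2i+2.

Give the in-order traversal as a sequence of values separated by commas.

37, 39, 18, 31, 4, 3, 1, 36, 30, 17, 10, 16

In-order visits the left subtree, then the node, then the right subtree.
At 30: go left to 1.
  At 1: go left to 18.
    At 18: go left to 37.
      At 37: no left child.
      Visit 37.
      At 37: go right to 39.
        39 is a leaf — visit 39.
    Visit 18.
    At 18: go right to 31.
      At 31: no left child.
      Visit 31.
      At 31: go right to 4.
        At 4: no left child.
        Visit 4.
        At 4: go right to 3.
          3 is a leaf — visit 3.
  Visit 1.
  At 1: go right to 36.
    36 is a leaf — visit 36.
Visit 30.
At 30: go right to 17.
  At 17: no left child.
  Visit 17.
  At 17: go right to 16.
    At 16: go left to 10.
      10 is a leaf — visit 10.
    Visit 16.
    At 16: no right child.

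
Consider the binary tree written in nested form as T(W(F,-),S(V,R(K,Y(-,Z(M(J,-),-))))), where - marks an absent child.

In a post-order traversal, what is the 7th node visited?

Post-order visits the left subtree, then the right subtree, then the node.
At T: go left to W.
  At W: go left to F.
    F is a leaf — visit F.
  At W: no right child.
  Visit W.
At T: go right to S.
  At S: go left to V.
    V is a leaf — visit V.
  At S: go right to R.
    At R: go left to K.
      K is a leaf — visit K.
    At R: go right to Y.
      At Y: no left child.
      At Y: go right to Z.
        At Z: go left to M.
          At M: go left to J.
            J is a leaf — visit J.
          At M: no right child.
          Visit M.
        At Z: no right child.
        Visit Z.
      Visit Y.
    Visit R.
  Visit S.
Visit T.
Full post-order sequence: F, W, V, K, J, M, Z, Y, R, S, T.

Z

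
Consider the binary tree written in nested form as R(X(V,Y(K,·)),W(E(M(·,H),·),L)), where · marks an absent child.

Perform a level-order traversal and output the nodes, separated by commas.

R, X, W, V, Y, E, L, K, M, H

Level-order visits nodes level by level from the root, left to right within each level.
Level 0: R
Level 1: X, W
Level 2: V, Y, E, L
Level 3: K, M
Level 4: H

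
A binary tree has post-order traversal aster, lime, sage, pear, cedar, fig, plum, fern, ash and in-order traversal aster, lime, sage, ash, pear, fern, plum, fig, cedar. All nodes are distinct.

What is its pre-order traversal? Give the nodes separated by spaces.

The last element of post-order is the root; it splits in-order into left and right subtrees.
Root ash: left subtree has 3 nodes {aster, lime, sage}, right has 5 {pear, fern, plum, fig, cedar}.
  Root sage: left subtree has 2 nodes {aster, lime}, right has 0 { }.
    Root lime: left subtree has 1 node {aster}, right has 0 { }.
  Root fern: left subtree has 1 node {pear}, right has 3 {plum, fig, cedar}.
    Root plum: left subtree has 0 nodes { }, right has 2 {fig, cedar}.
      Root fig: left subtree has 0 nodes { }, right has 1 {cedar}.

ash sage lime aster fern pear plum fig cedar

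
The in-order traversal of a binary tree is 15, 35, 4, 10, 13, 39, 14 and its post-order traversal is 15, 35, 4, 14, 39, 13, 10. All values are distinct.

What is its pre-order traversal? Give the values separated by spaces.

10 4 35 15 13 39 14

The last element of post-order is the root; it splits in-order into left and right subtrees.
Root 10: left subtree has 3 nodes {15, 35, 4}, right has 3 {13, 39, 14}.
  Root 4: left subtree has 2 nodes {15, 35}, right has 0 { }.
    Root 35: left subtree has 1 node {15}, right has 0 { }.
  Root 13: left subtree has 0 nodes { }, right has 2 {39, 14}.
    Root 39: left subtree has 0 nodes { }, right has 1 {14}.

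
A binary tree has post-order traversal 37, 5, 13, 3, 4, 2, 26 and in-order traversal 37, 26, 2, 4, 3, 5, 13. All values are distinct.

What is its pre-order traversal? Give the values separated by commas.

26, 37, 2, 4, 3, 13, 5

The last element of post-order is the root; it splits in-order into left and right subtrees.
Root 26: left subtree has 1 node {37}, right has 5 {2, 4, 3, 5, 13}.
  Root 2: left subtree has 0 nodes { }, right has 4 {4, 3, 5, 13}.
    Root 4: left subtree has 0 nodes { }, right has 3 {3, 5, 13}.
      Root 3: left subtree has 0 nodes { }, right has 2 {5, 13}.
        Root 13: left subtree has 1 node {5}, right has 0 { }.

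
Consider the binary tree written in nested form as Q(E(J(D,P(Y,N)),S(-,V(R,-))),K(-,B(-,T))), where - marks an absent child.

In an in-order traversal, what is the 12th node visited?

In-order visits the left subtree, then the node, then the right subtree.
At Q: go left to E.
  At E: go left to J.
    At J: go left to D.
      D is a leaf — visit D.
    Visit J.
    At J: go right to P.
      At P: go left to Y.
        Y is a leaf — visit Y.
      Visit P.
      At P: go right to N.
        N is a leaf — visit N.
  Visit E.
  At E: go right to S.
    At S: no left child.
    Visit S.
    At S: go right to V.
      At V: go left to R.
        R is a leaf — visit R.
      Visit V.
      At V: no right child.
Visit Q.
At Q: go right to K.
  At K: no left child.
  Visit K.
  At K: go right to B.
    At B: no left child.
    Visit B.
    At B: go right to T.
      T is a leaf — visit T.
Full in-order sequence: D, J, Y, P, N, E, S, R, V, Q, K, B, T.

B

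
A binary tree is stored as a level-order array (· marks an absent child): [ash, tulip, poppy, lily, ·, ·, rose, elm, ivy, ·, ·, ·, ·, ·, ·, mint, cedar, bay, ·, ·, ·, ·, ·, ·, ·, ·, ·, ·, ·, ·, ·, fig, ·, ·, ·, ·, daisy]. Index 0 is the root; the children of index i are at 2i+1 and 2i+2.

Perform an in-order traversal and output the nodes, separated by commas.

fig, mint, elm, cedar, lily, bay, daisy, ivy, tulip, ash, poppy, rose

In-order visits the left subtree, then the node, then the right subtree.
At ash: go left to tulip.
  At tulip: go left to lily.
    At lily: go left to elm.
      At elm: go left to mint.
        At mint: go left to fig.
          fig is a leaf — visit fig.
        Visit mint.
        At mint: no right child.
      Visit elm.
      At elm: go right to cedar.
        cedar is a leaf — visit cedar.
    Visit lily.
    At lily: go right to ivy.
      At ivy: go left to bay.
        At bay: no left child.
        Visit bay.
        At bay: go right to daisy.
          daisy is a leaf — visit daisy.
      Visit ivy.
      At ivy: no right child.
  Visit tulip.
  At tulip: no right child.
Visit ash.
At ash: go right to poppy.
  At poppy: no left child.
  Visit poppy.
  At poppy: go right to rose.
    rose is a leaf — visit rose.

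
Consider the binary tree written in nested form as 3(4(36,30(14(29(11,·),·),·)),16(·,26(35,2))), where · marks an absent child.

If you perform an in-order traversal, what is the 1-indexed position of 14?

In-order visits the left subtree, then the node, then the right subtree.
At 3: go left to 4.
  At 4: go left to 36.
    36 is a leaf — visit 36.
  Visit 4.
  At 4: go right to 30.
    At 30: go left to 14.
      At 14: go left to 29.
        At 29: go left to 11.
          11 is a leaf — visit 11.
        Visit 29.
        At 29: no right child.
      Visit 14.
      At 14: no right child.
    Visit 30.
    At 30: no right child.
Visit 3.
At 3: go right to 16.
  At 16: no left child.
  Visit 16.
  At 16: go right to 26.
    At 26: go left to 35.
      35 is a leaf — visit 35.
    Visit 26.
    At 26: go right to 2.
      2 is a leaf — visit 2.
Full in-order sequence: 36, 4, 11, 29, 14, 30, 3, 16, 35, 26, 2.

5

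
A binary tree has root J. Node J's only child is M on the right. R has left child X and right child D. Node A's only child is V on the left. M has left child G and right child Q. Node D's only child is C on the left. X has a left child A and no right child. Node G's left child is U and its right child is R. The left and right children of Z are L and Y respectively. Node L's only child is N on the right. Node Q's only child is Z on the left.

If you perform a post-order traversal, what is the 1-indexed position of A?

3

Post-order visits the left subtree, then the right subtree, then the node.
At J: no left child.
At J: go right to M.
  At M: go left to G.
    At G: go left to U.
      U is a leaf — visit U.
    At G: go right to R.
      At R: go left to X.
        At X: go left to A.
          At A: go left to V.
            V is a leaf — visit V.
          At A: no right child.
          Visit A.
        At X: no right child.
        Visit X.
      At R: go right to D.
        At D: go left to C.
          C is a leaf — visit C.
        At D: no right child.
        Visit D.
      Visit R.
    Visit G.
  At M: go right to Q.
    At Q: go left to Z.
      At Z: go left to L.
        At L: no left child.
        At L: go right to N.
          N is a leaf — visit N.
        Visit L.
      At Z: go right to Y.
        Y is a leaf — visit Y.
      Visit Z.
    At Q: no right child.
    Visit Q.
  Visit M.
Visit J.
Full post-order sequence: U, V, A, X, C, D, R, G, N, L, Y, Z, Q, M, J.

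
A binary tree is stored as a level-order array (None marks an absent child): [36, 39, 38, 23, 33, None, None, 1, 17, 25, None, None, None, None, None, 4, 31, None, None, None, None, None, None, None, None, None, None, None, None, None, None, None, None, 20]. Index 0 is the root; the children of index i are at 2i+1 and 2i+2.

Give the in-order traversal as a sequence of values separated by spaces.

In-order visits the left subtree, then the node, then the right subtree.
At 36: go left to 39.
  At 39: go left to 23.
    At 23: go left to 1.
      At 1: go left to 4.
        4 is a leaf — visit 4.
      Visit 1.
      At 1: go right to 31.
        At 31: go left to 20.
          20 is a leaf — visit 20.
        Visit 31.
        At 31: no right child.
    Visit 23.
    At 23: go right to 17.
      17 is a leaf — visit 17.
  Visit 39.
  At 39: go right to 33.
    At 33: go left to 25.
      25 is a leaf — visit 25.
    Visit 33.
    At 33: no right child.
Visit 36.
At 36: go right to 38.
  38 is a leaf — visit 38.

4 1 20 31 23 17 39 25 33 36 38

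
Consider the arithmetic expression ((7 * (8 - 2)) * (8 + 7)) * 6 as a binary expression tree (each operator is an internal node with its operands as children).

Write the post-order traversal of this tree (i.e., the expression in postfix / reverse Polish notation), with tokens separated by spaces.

Post-order on an expression tree gives postfix notation: for each operator, emit left operand, right operand, then the operator.

7 8 2 - * 8 7 + * 6 *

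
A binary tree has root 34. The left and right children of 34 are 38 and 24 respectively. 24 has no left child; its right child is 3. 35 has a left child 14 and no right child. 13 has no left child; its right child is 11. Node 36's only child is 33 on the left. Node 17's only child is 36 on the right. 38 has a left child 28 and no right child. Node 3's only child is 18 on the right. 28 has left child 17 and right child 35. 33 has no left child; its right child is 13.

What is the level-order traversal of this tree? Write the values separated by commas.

Level-order visits nodes level by level from the root, left to right within each level.
Level 0: 34
Level 1: 38, 24
Level 2: 28, 3
Level 3: 17, 35, 18
Level 4: 36, 14
Level 5: 33
Level 6: 13
Level 7: 11

34, 38, 24, 28, 3, 17, 35, 18, 36, 14, 33, 13, 11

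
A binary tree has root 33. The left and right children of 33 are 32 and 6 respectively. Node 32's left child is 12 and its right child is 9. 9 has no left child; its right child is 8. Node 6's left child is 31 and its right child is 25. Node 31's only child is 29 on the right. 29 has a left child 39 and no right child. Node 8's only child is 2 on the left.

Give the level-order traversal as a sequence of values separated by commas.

33, 32, 6, 12, 9, 31, 25, 8, 29, 2, 39

Level-order visits nodes level by level from the root, left to right within each level.
Level 0: 33
Level 1: 32, 6
Level 2: 12, 9, 31, 25
Level 3: 8, 29
Level 4: 2, 39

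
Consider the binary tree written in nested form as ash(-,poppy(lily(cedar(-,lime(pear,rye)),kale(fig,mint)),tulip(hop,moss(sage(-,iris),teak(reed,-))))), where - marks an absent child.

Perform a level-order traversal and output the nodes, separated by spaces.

Level-order visits nodes level by level from the root, left to right within each level.
Level 0: ash
Level 1: poppy
Level 2: lily, tulip
Level 3: cedar, kale, hop, moss
Level 4: lime, fig, mint, sage, teak
Level 5: pear, rye, iris, reed

ash poppy lily tulip cedar kale hop moss lime fig mint sage teak pear rye iris reed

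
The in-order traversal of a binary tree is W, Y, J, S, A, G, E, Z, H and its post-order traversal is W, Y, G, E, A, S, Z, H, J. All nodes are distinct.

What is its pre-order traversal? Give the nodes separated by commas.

The last element of post-order is the root; it splits in-order into left and right subtrees.
Root J: left subtree has 2 nodes {W, Y}, right has 6 {S, A, G, E, Z, H}.
  Root Y: left subtree has 1 node {W}, right has 0 { }.
  Root H: left subtree has 5 nodes {S, A, G, E, Z}, right has 0 { }.
    Root Z: left subtree has 4 nodes {S, A, G, E}, right has 0 { }.
      Root S: left subtree has 0 nodes { }, right has 3 {A, G, E}.
        Root A: left subtree has 0 nodes { }, right has 2 {G, E}.
          Root E: left subtree has 1 node {G}, right has 0 { }.

J, Y, W, H, Z, S, A, E, G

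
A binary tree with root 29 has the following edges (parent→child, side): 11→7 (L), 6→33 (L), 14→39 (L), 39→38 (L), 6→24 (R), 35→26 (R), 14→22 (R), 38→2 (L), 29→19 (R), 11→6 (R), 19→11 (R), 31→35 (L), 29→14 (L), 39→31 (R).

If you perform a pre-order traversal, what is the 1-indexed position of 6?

13

Pre-order visits the node, then its left subtree, then its right subtree.
Visit 29.
At 29: go left to 14.
  Visit 14.
  At 14: go left to 39.
    Visit 39.
    At 39: go left to 38.
      Visit 38.
      At 38: go left to 2.
        2 is a leaf — visit 2.
      At 38: no right child.
    At 39: go right to 31.
      Visit 31.
      At 31: go left to 35.
        Visit 35.
        At 35: no left child.
        At 35: go right to 26.
          26 is a leaf — visit 26.
      At 31: no right child.
  At 14: go right to 22.
    22 is a leaf — visit 22.
At 29: go right to 19.
  Visit 19.
  At 19: no left child.
  At 19: go right to 11.
    Visit 11.
    At 11: go left to 7.
      7 is a leaf — visit 7.
    At 11: go right to 6.
      Visit 6.
      At 6: go left to 33.
        33 is a leaf — visit 33.
      At 6: go right to 24.
        24 is a leaf — visit 24.
Full pre-order sequence: 29, 14, 39, 38, 2, 31, 35, 26, 22, 19, 11, 7, 6, 33, 24.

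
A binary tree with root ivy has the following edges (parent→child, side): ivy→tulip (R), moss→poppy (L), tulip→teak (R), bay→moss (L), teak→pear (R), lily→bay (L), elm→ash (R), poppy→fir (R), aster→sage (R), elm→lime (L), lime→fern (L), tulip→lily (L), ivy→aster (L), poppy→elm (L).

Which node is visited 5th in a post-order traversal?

ash

Post-order visits the left subtree, then the right subtree, then the node.
At ivy: go left to aster.
  At aster: no left child.
  At aster: go right to sage.
    sage is a leaf — visit sage.
  Visit aster.
At ivy: go right to tulip.
  At tulip: go left to lily.
    At lily: go left to bay.
      At bay: go left to moss.
        At moss: go left to poppy.
          At poppy: go left to elm.
            At elm: go left to lime.
              At lime: go left to fern.
                fern is a leaf — visit fern.
              At lime: no right child.
              Visit lime.
            At elm: go right to ash.
              ash is a leaf — visit ash.
            Visit elm.
          At poppy: go right to fir.
            fir is a leaf — visit fir.
          Visit poppy.
        At moss: no right child.
        Visit moss.
      At bay: no right child.
      Visit bay.
    At lily: no right child.
    Visit lily.
  At tulip: go right to teak.
    At teak: no left child.
    At teak: go right to pear.
      pear is a leaf — visit pear.
    Visit teak.
  Visit tulip.
Visit ivy.
Full post-order sequence: sage, aster, fern, lime, ash, elm, fir, poppy, moss, bay, lily, pear, teak, tulip, ivy.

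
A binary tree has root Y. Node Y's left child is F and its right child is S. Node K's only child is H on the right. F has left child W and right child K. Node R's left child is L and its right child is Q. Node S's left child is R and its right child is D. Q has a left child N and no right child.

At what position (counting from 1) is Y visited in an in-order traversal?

5

In-order visits the left subtree, then the node, then the right subtree.
At Y: go left to F.
  At F: go left to W.
    W is a leaf — visit W.
  Visit F.
  At F: go right to K.
    At K: no left child.
    Visit K.
    At K: go right to H.
      H is a leaf — visit H.
Visit Y.
At Y: go right to S.
  At S: go left to R.
    At R: go left to L.
      L is a leaf — visit L.
    Visit R.
    At R: go right to Q.
      At Q: go left to N.
        N is a leaf — visit N.
      Visit Q.
      At Q: no right child.
  Visit S.
  At S: go right to D.
    D is a leaf — visit D.
Full in-order sequence: W, F, K, H, Y, L, R, N, Q, S, D.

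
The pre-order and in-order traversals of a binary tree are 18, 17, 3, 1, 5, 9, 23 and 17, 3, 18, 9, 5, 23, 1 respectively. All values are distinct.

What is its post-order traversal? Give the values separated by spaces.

3 17 9 23 5 1 18

The first element of pre-order is the root; it splits in-order into left and right subtrees.
Root 18: left subtree has 2 nodes {17, 3}, right has 4 {9, 5, 23, 1}.
  Root 17: left subtree has 0 nodes { }, right has 1 {3}.
  Root 1: left subtree has 3 nodes {9, 5, 23}, right has 0 { }.
    Root 5: left subtree has 1 node {9}, right has 1 {23}.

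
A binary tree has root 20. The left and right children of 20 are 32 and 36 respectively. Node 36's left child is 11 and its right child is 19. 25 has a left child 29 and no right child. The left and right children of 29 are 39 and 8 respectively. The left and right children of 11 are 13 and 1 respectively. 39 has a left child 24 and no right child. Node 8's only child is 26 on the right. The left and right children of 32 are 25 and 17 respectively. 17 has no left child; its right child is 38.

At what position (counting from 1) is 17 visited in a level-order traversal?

5

Level-order visits nodes level by level from the root, left to right within each level.
Level 0: 20
Level 1: 32, 36
Level 2: 25, 17, 11, 19
Level 3: 29, 38, 13, 1
Level 4: 39, 8
Level 5: 24, 26
Full level-order sequence: 20, 32, 36, 25, 17, 11, 19, 29, 38, 13, 1, 39, 8, 24, 26.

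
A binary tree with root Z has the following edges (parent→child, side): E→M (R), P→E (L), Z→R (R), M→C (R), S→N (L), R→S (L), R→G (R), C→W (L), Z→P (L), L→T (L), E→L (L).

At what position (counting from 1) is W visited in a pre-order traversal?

8

Pre-order visits the node, then its left subtree, then its right subtree.
Visit Z.
At Z: go left to P.
  Visit P.
  At P: go left to E.
    Visit E.
    At E: go left to L.
      Visit L.
      At L: go left to T.
        T is a leaf — visit T.
      At L: no right child.
    At E: go right to M.
      Visit M.
      At M: no left child.
      At M: go right to C.
        Visit C.
        At C: go left to W.
          W is a leaf — visit W.
        At C: no right child.
  At P: no right child.
At Z: go right to R.
  Visit R.
  At R: go left to S.
    Visit S.
    At S: go left to N.
      N is a leaf — visit N.
    At S: no right child.
  At R: go right to G.
    G is a leaf — visit G.
Full pre-order sequence: Z, P, E, L, T, M, C, W, R, S, N, G.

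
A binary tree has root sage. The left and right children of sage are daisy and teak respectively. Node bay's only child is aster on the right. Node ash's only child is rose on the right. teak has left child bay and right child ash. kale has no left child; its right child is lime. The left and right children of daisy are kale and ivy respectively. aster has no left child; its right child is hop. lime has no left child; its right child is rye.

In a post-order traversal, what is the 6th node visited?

hop

Post-order visits the left subtree, then the right subtree, then the node.
At sage: go left to daisy.
  At daisy: go left to kale.
    At kale: no left child.
    At kale: go right to lime.
      At lime: no left child.
      At lime: go right to rye.
        rye is a leaf — visit rye.
      Visit lime.
    Visit kale.
  At daisy: go right to ivy.
    ivy is a leaf — visit ivy.
  Visit daisy.
At sage: go right to teak.
  At teak: go left to bay.
    At bay: no left child.
    At bay: go right to aster.
      At aster: no left child.
      At aster: go right to hop.
        hop is a leaf — visit hop.
      Visit aster.
    Visit bay.
  At teak: go right to ash.
    At ash: no left child.
    At ash: go right to rose.
      rose is a leaf — visit rose.
    Visit ash.
  Visit teak.
Visit sage.
Full post-order sequence: rye, lime, kale, ivy, daisy, hop, aster, bay, rose, ash, teak, sage.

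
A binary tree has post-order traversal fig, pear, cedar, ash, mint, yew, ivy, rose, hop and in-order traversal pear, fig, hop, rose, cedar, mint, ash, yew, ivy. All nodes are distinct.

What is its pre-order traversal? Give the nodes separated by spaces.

hop pear fig rose ivy yew mint cedar ash

The last element of post-order is the root; it splits in-order into left and right subtrees.
Root hop: left subtree has 2 nodes {pear, fig}, right has 6 {rose, cedar, mint, ash, yew, ivy}.
  Root pear: left subtree has 0 nodes { }, right has 1 {fig}.
  Root rose: left subtree has 0 nodes { }, right has 5 {cedar, mint, ash, yew, ivy}.
    Root ivy: left subtree has 4 nodes {cedar, mint, ash, yew}, right has 0 { }.
      Root yew: left subtree has 3 nodes {cedar, mint, ash}, right has 0 { }.
        Root mint: left subtree has 1 node {cedar}, right has 1 {ash}.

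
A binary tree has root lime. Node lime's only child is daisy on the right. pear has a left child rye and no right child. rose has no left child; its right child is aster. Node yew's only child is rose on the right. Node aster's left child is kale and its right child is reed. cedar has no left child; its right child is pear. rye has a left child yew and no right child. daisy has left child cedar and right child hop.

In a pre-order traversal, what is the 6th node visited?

yew

Pre-order visits the node, then its left subtree, then its right subtree.
Visit lime.
At lime: no left child.
At lime: go right to daisy.
  Visit daisy.
  At daisy: go left to cedar.
    Visit cedar.
    At cedar: no left child.
    At cedar: go right to pear.
      Visit pear.
      At pear: go left to rye.
        Visit rye.
        At rye: go left to yew.
          Visit yew.
          At yew: no left child.
          At yew: go right to rose.
            Visit rose.
            At rose: no left child.
            At rose: go right to aster.
              Visit aster.
              At aster: go left to kale.
                kale is a leaf — visit kale.
              At aster: go right to reed.
                reed is a leaf — visit reed.
        At rye: no right child.
      At pear: no right child.
  At daisy: go right to hop.
    hop is a leaf — visit hop.
Full pre-order sequence: lime, daisy, cedar, pear, rye, yew, rose, aster, kale, reed, hop.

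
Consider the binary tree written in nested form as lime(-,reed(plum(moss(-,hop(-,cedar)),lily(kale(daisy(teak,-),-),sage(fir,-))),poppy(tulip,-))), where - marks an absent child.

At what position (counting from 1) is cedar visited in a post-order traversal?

1

Post-order visits the left subtree, then the right subtree, then the node.
At lime: no left child.
At lime: go right to reed.
  At reed: go left to plum.
    At plum: go left to moss.
      At moss: no left child.
      At moss: go right to hop.
        At hop: no left child.
        At hop: go right to cedar.
          cedar is a leaf — visit cedar.
        Visit hop.
      Visit moss.
    At plum: go right to lily.
      At lily: go left to kale.
        At kale: go left to daisy.
          At daisy: go left to teak.
            teak is a leaf — visit teak.
          At daisy: no right child.
          Visit daisy.
        At kale: no right child.
        Visit kale.
      At lily: go right to sage.
        At sage: go left to fir.
          fir is a leaf — visit fir.
        At sage: no right child.
        Visit sage.
      Visit lily.
    Visit plum.
  At reed: go right to poppy.
    At poppy: go left to tulip.
      tulip is a leaf — visit tulip.
    At poppy: no right child.
    Visit poppy.
  Visit reed.
Visit lime.
Full post-order sequence: cedar, hop, moss, teak, daisy, kale, fir, sage, lily, plum, tulip, poppy, reed, lime.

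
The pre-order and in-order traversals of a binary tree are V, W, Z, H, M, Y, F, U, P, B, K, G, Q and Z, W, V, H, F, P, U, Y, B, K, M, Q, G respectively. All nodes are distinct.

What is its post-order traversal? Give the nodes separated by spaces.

Z W P U F K B Y Q G M H V

The first element of pre-order is the root; it splits in-order into left and right subtrees.
Root V: left subtree has 2 nodes {Z, W}, right has 10 {H, F, P, U, Y, B, K, M, Q, G}.
  Root W: left subtree has 1 node {Z}, right has 0 { }.
  Root H: left subtree has 0 nodes { }, right has 9 {F, P, U, Y, B, K, M, Q, G}.
    Root M: left subtree has 6 nodes {F, P, U, Y, B, K}, right has 2 {Q, G}.
      Root Y: left subtree has 3 nodes {F, P, U}, right has 2 {B, K}.
        Root F: left subtree has 0 nodes { }, right has 2 {P, U}.
          Root U: left subtree has 1 node {P}, right has 0 { }.
        Root B: left subtree has 0 nodes { }, right has 1 {K}.
      Root G: left subtree has 1 node {Q}, right has 0 { }.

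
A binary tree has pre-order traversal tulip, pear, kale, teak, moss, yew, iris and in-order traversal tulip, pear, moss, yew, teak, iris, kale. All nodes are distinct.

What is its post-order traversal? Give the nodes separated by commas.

The first element of pre-order is the root; it splits in-order into left and right subtrees.
Root tulip: left subtree has 0 nodes { }, right has 6 {pear, moss, yew, teak, iris, kale}.
  Root pear: left subtree has 0 nodes { }, right has 5 {moss, yew, teak, iris, kale}.
    Root kale: left subtree has 4 nodes {moss, yew, teak, iris}, right has 0 { }.
      Root teak: left subtree has 2 nodes {moss, yew}, right has 1 {iris}.
        Root moss: left subtree has 0 nodes { }, right has 1 {yew}.

yew, moss, iris, teak, kale, pear, tulip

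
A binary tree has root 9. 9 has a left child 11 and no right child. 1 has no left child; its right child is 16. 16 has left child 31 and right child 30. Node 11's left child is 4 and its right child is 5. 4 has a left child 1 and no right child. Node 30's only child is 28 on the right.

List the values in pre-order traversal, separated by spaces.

9 11 4 1 16 31 30 28 5

Pre-order visits the node, then its left subtree, then its right subtree.
Visit 9.
At 9: go left to 11.
  Visit 11.
  At 11: go left to 4.
    Visit 4.
    At 4: go left to 1.
      Visit 1.
      At 1: no left child.
      At 1: go right to 16.
        Visit 16.
        At 16: go left to 31.
          31 is a leaf — visit 31.
        At 16: go right to 30.
          Visit 30.
          At 30: no left child.
          At 30: go right to 28.
            28 is a leaf — visit 28.
    At 4: no right child.
  At 11: go right to 5.
    5 is a leaf — visit 5.
At 9: no right child.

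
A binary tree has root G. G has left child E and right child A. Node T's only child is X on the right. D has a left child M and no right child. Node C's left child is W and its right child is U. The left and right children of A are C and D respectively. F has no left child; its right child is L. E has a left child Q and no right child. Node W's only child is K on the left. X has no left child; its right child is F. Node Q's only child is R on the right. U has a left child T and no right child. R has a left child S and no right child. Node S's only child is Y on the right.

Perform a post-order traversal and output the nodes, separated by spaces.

Post-order visits the left subtree, then the right subtree, then the node.
At G: go left to E.
  At E: go left to Q.
    At Q: no left child.
    At Q: go right to R.
      At R: go left to S.
        At S: no left child.
        At S: go right to Y.
          Y is a leaf — visit Y.
        Visit S.
      At R: no right child.
      Visit R.
    Visit Q.
  At E: no right child.
  Visit E.
At G: go right to A.
  At A: go left to C.
    At C: go left to W.
      At W: go left to K.
        K is a leaf — visit K.
      At W: no right child.
      Visit W.
    At C: go right to U.
      At U: go left to T.
        At T: no left child.
        At T: go right to X.
          At X: no left child.
          At X: go right to F.
            At F: no left child.
            At F: go right to L.
              L is a leaf — visit L.
            Visit F.
          Visit X.
        Visit T.
      At U: no right child.
      Visit U.
    Visit C.
  At A: go right to D.
    At D: go left to M.
      M is a leaf — visit M.
    At D: no right child.
    Visit D.
  Visit A.
Visit G.

Y S R Q E K W L F X T U C M D A G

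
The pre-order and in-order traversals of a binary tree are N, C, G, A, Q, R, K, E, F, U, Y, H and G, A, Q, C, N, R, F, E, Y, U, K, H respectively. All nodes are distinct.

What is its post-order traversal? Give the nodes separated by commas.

The first element of pre-order is the root; it splits in-order into left and right subtrees.
Root N: left subtree has 4 nodes {G, A, Q, C}, right has 7 {R, F, E, Y, U, K, H}.
  Root C: left subtree has 3 nodes {G, A, Q}, right has 0 { }.
    Root G: left subtree has 0 nodes { }, right has 2 {A, Q}.
      Root A: left subtree has 0 nodes { }, right has 1 {Q}.
  Root R: left subtree has 0 nodes { }, right has 6 {F, E, Y, U, K, H}.
    Root K: left subtree has 4 nodes {F, E, Y, U}, right has 1 {H}.
      Root E: left subtree has 1 node {F}, right has 2 {Y, U}.
        Root U: left subtree has 1 node {Y}, right has 0 { }.

Q, A, G, C, F, Y, U, E, H, K, R, N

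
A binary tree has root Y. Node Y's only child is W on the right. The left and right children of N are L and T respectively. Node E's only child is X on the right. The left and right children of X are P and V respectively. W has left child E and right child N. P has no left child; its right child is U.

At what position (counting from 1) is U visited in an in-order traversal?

4

In-order visits the left subtree, then the node, then the right subtree.
At Y: no left child.
Visit Y.
At Y: go right to W.
  At W: go left to E.
    At E: no left child.
    Visit E.
    At E: go right to X.
      At X: go left to P.
        At P: no left child.
        Visit P.
        At P: go right to U.
          U is a leaf — visit U.
      Visit X.
      At X: go right to V.
        V is a leaf — visit V.
  Visit W.
  At W: go right to N.
    At N: go left to L.
      L is a leaf — visit L.
    Visit N.
    At N: go right to T.
      T is a leaf — visit T.
Full in-order sequence: Y, E, P, U, X, V, W, L, N, T.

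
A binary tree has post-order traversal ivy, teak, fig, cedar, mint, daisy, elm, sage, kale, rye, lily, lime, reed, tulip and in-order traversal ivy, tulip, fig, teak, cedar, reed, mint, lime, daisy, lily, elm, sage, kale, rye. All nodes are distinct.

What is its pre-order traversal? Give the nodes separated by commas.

The last element of post-order is the root; it splits in-order into left and right subtrees.
Root tulip: left subtree has 1 node {ivy}, right has 12 {fig, teak, cedar, reed, mint, lime, daisy, lily, elm, sage, kale, rye}.
  Root reed: left subtree has 3 nodes {fig, teak, cedar}, right has 8 {mint, lime, daisy, lily, elm, sage, kale, rye}.
    Root cedar: left subtree has 2 nodes {fig, teak}, right has 0 { }.
      Root fig: left subtree has 0 nodes { }, right has 1 {teak}.
    Root lime: left subtree has 1 node {mint}, right has 6 {daisy, lily, elm, sage, kale, rye}.
      Root lily: left subtree has 1 node {daisy}, right has 4 {elm, sage, kale, rye}.
        Root rye: left subtree has 3 nodes {elm, sage, kale}, right has 0 { }.
          Root kale: left subtree has 2 nodes {elm, sage}, right has 0 { }.
            Root sage: left subtree has 1 node {elm}, right has 0 { }.

tulip, ivy, reed, cedar, fig, teak, lime, mint, lily, daisy, rye, kale, sage, elm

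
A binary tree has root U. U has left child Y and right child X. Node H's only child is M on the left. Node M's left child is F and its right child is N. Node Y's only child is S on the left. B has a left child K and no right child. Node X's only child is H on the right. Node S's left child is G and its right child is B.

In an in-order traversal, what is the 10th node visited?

N

In-order visits the left subtree, then the node, then the right subtree.
At U: go left to Y.
  At Y: go left to S.
    At S: go left to G.
      G is a leaf — visit G.
    Visit S.
    At S: go right to B.
      At B: go left to K.
        K is a leaf — visit K.
      Visit B.
      At B: no right child.
  Visit Y.
  At Y: no right child.
Visit U.
At U: go right to X.
  At X: no left child.
  Visit X.
  At X: go right to H.
    At H: go left to M.
      At M: go left to F.
        F is a leaf — visit F.
      Visit M.
      At M: go right to N.
        N is a leaf — visit N.
    Visit H.
    At H: no right child.
Full in-order sequence: G, S, K, B, Y, U, X, F, M, N, H.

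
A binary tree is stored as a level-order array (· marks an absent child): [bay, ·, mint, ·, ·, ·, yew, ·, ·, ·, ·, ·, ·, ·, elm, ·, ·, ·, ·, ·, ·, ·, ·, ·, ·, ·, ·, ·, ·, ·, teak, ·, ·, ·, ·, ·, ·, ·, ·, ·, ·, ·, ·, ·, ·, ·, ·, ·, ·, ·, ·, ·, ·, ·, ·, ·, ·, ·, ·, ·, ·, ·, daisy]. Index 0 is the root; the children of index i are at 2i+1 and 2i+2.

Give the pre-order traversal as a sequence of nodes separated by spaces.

bay mint yew elm teak daisy

Pre-order visits the node, then its left subtree, then its right subtree.
Visit bay.
At bay: no left child.
At bay: go right to mint.
  Visit mint.
  At mint: no left child.
  At mint: go right to yew.
    Visit yew.
    At yew: no left child.
    At yew: go right to elm.
      Visit elm.
      At elm: no left child.
      At elm: go right to teak.
        Visit teak.
        At teak: no left child.
        At teak: go right to daisy.
          daisy is a leaf — visit daisy.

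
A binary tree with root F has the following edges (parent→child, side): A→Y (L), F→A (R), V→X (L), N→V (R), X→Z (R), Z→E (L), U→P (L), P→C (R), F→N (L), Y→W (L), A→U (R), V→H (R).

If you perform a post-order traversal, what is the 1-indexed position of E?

1

Post-order visits the left subtree, then the right subtree, then the node.
At F: go left to N.
  At N: no left child.
  At N: go right to V.
    At V: go left to X.
      At X: no left child.
      At X: go right to Z.
        At Z: go left to E.
          E is a leaf — visit E.
        At Z: no right child.
        Visit Z.
      Visit X.
    At V: go right to H.
      H is a leaf — visit H.
    Visit V.
  Visit N.
At F: go right to A.
  At A: go left to Y.
    At Y: go left to W.
      W is a leaf — visit W.
    At Y: no right child.
    Visit Y.
  At A: go right to U.
    At U: go left to P.
      At P: no left child.
      At P: go right to C.
        C is a leaf — visit C.
      Visit P.
    At U: no right child.
    Visit U.
  Visit A.
Visit F.
Full post-order sequence: E, Z, X, H, V, N, W, Y, C, P, U, A, F.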